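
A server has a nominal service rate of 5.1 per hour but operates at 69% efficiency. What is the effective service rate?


Effective rate = mu * efficiency = 5.1 * 0.69 = 3.52 per hour

3.52 per hour


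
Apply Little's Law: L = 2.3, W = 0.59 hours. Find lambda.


lambda = L / W = 2.3 / 0.59 = 3.9 per hour

3.9 per hour


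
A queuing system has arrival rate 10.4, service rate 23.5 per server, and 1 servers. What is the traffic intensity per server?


rho = lambda / (c * mu) = 10.4 / (1 * 23.5) = 0.4426

0.4426


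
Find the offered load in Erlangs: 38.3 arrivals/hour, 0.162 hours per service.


Offered load a = lambda * E[S] = 38.3 * 0.162 = 6.2 Erlangs

6.2 Erlangs


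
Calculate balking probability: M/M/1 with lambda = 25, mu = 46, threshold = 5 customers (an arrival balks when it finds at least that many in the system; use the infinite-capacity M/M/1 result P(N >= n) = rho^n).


P(N >= 5) = rho^5 = (25/46)^5 = 0.0474

0.0474


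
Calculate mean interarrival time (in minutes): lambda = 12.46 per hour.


Mean interarrival time = 60/lambda = 60/12.46 = 4.82 minutes

4.82 minutes


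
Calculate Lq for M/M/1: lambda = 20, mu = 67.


rho = 20/67; Lq = rho^2/(1-rho) = 0.13

0.13


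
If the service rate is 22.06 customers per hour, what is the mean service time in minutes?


Mean service time = 60/mu = 60/22.06 = 2.72 minutes

2.72 minutes


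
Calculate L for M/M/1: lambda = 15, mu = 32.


rho = 15/32; L = rho/(1-rho) = 0.88

0.88


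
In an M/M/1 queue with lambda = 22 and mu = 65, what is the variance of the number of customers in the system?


rho = 22/65; Var(N) = rho/(1-rho)^2 = 0.77

0.77


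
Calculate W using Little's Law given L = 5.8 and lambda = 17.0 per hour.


W = L / lambda = 5.8 / 17.0 = 0.3412 hours

0.3412 hours


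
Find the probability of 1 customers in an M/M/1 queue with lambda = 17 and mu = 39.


rho = 17/39; P(n) = (1-rho)*rho^n = (1-17/39)*(17/39)^1 = 0.2459

0.2459


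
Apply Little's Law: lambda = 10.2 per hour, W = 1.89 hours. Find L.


L = lambda * W = 10.2 * 1.89 = 19.28

19.28


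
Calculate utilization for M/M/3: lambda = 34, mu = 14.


rho = lambda/(c*mu) = 34/(3*14) = 0.8095

0.8095


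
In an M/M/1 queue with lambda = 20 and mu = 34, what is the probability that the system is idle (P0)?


P0 = 1 - rho = 1 - 20/34 = 0.4118

0.4118


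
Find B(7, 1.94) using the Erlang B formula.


B(N,A) = (A^N/N!) / sum(A^k/k!, k=0..N) with N=7, A=1.94 = 0.003

0.003


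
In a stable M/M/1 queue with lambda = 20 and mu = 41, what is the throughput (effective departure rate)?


For a stable queue (lambda < mu), throughput = lambda = 20 per hour

20 per hour


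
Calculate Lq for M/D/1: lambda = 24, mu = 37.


M/D/1: Lq = rho^2 / (2*(1-rho)) where rho = 24/37; Lq = 0.6

0.6


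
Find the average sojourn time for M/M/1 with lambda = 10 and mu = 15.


W = 1/(mu - lambda) = 1/(15 - 10) = 0.2 hours

0.2 hours


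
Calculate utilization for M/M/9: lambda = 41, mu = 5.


rho = lambda/(c*mu) = 41/(9*5) = 0.9111

0.9111


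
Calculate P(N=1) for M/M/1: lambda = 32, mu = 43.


rho = 32/43; P(n) = (1-rho)*rho^n = (1-32/43)*(32/43)^1 = 0.1904

0.1904


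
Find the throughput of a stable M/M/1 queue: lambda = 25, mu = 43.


For a stable queue (lambda < mu), throughput = lambda = 25 per hour

25 per hour


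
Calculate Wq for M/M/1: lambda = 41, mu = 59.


rho = 41/59; Wq = rho/(mu - lambda) = 0.0386 hours

0.0386 hours


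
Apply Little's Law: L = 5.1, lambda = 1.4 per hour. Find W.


W = L / lambda = 5.1 / 1.4 = 3.6429 hours

3.6429 hours


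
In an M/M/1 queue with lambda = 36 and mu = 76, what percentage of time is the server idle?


Idle fraction = (1 - rho) * 100 = (1 - 36/76) * 100 = 52.6%

52.6%


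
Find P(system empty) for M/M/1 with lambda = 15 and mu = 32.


P0 = 1 - rho = 1 - 15/32 = 0.5313

0.5313


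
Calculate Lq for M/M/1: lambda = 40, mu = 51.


rho = 40/51; Lq = rho^2/(1-rho) = 2.85

2.85


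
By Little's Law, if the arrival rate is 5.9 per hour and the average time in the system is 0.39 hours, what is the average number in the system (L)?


L = lambda * W = 5.9 * 0.39 = 2.3

2.3


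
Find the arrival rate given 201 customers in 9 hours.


lambda = total arrivals / time = 201 / 9 = 22.33 per hour

22.33 per hour


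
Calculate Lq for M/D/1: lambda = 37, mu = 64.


M/D/1: Lq = rho^2 / (2*(1-rho)) where rho = 37/64; Lq = 0.4

0.4


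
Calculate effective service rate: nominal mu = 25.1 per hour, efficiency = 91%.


Effective rate = mu * efficiency = 25.1 * 0.91 = 22.84 per hour

22.84 per hour


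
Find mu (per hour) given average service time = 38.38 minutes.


mu = 60 / avg_service_time = 60 / 38.38 = 1.56 per hour

1.56 per hour


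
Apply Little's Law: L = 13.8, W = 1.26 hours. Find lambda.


lambda = L / W = 13.8 / 1.26 = 10.95 per hour

10.95 per hour


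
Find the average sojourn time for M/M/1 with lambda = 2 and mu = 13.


W = 1/(mu - lambda) = 1/(13 - 2) = 0.0909 hours

0.0909 hours


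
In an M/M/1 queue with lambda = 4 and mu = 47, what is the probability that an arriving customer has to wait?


P(wait) = rho = lambda/mu = 4/47 = 0.0851

0.0851


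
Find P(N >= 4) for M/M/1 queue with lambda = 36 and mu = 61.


P(N >= 4) = rho^4 = (36/61)^4 = 0.1213

0.1213


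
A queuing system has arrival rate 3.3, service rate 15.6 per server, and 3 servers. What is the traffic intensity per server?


rho = lambda / (c * mu) = 3.3 / (3 * 15.6) = 0.0705

0.0705


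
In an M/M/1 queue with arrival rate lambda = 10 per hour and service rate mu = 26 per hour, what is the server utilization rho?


rho = lambda/mu = 10/26 = 0.3846

0.3846


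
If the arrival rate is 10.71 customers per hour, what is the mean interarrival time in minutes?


Mean interarrival time = 60/lambda = 60/10.71 = 5.6 minutes

5.6 minutes


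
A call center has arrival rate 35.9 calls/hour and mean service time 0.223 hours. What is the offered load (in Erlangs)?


Offered load a = lambda * E[S] = 35.9 * 0.223 = 8.01 Erlangs

8.01 Erlangs


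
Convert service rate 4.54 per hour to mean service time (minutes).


Mean service time = 60/mu = 60/4.54 = 13.22 minutes

13.22 minutes


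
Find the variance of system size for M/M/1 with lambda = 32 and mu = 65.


rho = 32/65; Var(N) = rho/(1-rho)^2 = 1.91

1.91


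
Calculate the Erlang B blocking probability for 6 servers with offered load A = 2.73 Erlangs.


B(N,A) = (A^N/N!) / sum(A^k/k!, k=0..N) with N=6, A=2.73 = 0.0383

0.0383


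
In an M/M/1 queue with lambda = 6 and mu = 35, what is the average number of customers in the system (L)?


rho = 6/35; L = rho/(1-rho) = 0.21

0.21


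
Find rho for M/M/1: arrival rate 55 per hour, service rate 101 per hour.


rho = lambda/mu = 55/101 = 0.5446

0.5446


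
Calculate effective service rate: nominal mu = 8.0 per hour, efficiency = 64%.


Effective rate = mu * efficiency = 8.0 * 0.64 = 5.12 per hour

5.12 per hour


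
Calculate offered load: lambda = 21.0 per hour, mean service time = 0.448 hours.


Offered load a = lambda * E[S] = 21.0 * 0.448 = 9.41 Erlangs

9.41 Erlangs


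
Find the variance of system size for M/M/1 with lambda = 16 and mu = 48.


rho = 16/48; Var(N) = rho/(1-rho)^2 = 0.75

0.75


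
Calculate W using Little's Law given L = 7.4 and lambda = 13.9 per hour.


W = L / lambda = 7.4 / 13.9 = 0.5324 hours

0.5324 hours


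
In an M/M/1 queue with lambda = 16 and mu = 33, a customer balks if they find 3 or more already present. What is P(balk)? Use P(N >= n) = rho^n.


P(N >= 3) = rho^3 = (16/33)^3 = 0.114

0.114


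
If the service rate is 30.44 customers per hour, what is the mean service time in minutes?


Mean service time = 60/mu = 60/30.44 = 1.97 minutes

1.97 minutes


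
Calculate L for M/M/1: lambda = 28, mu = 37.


rho = 28/37; L = rho/(1-rho) = 3.11

3.11


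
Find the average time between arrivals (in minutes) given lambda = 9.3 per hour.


Mean interarrival time = 60/lambda = 60/9.3 = 6.45 minutes

6.45 minutes


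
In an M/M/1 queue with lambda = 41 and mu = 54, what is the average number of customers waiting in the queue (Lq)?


rho = 41/54; Lq = rho^2/(1-rho) = 2.39

2.39


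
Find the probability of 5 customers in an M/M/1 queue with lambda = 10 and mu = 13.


rho = 10/13; P(n) = (1-rho)*rho^n = (1-10/13)*(10/13)^5 = 0.0622

0.0622


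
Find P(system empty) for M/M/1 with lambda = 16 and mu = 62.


P0 = 1 - rho = 1 - 16/62 = 0.7419

0.7419


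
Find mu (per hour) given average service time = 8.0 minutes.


mu = 60 / avg_service_time = 60 / 8.0 = 7.5 per hour

7.5 per hour


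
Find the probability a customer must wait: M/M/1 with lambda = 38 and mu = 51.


P(wait) = rho = lambda/mu = 38/51 = 0.7451

0.7451


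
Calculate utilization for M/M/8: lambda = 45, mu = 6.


rho = lambda/(c*mu) = 45/(8*6) = 0.9375

0.9375


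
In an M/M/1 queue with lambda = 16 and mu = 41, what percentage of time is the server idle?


Idle fraction = (1 - rho) * 100 = (1 - 16/41) * 100 = 61.0%

61.0%


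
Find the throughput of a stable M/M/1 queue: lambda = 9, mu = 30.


For a stable queue (lambda < mu), throughput = lambda = 9 per hour

9 per hour


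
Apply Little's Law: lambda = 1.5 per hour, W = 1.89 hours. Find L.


L = lambda * W = 1.5 * 1.89 = 2.84

2.84


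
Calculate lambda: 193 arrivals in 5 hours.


lambda = total arrivals / time = 193 / 5 = 38.6 per hour

38.6 per hour


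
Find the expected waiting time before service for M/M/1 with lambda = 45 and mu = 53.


rho = 45/53; Wq = rho/(mu - lambda) = 0.1061 hours

0.1061 hours


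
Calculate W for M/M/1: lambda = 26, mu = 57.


W = 1/(mu - lambda) = 1/(57 - 26) = 0.0323 hours

0.0323 hours


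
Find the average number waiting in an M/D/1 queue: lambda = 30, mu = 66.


M/D/1: Lq = rho^2 / (2*(1-rho)) where rho = 30/66; Lq = 0.19

0.19


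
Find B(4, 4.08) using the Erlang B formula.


B(N,A) = (A^N/N!) / sum(A^k/k!, k=0..N) with N=4, A=4.08 = 0.3183

0.3183


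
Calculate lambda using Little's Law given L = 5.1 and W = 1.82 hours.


lambda = L / W = 5.1 / 1.82 = 2.8 per hour

2.8 per hour


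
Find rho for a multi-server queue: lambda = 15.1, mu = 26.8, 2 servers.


rho = lambda / (c * mu) = 15.1 / (2 * 26.8) = 0.2817

0.2817


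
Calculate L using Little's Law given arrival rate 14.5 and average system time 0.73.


L = lambda * W = 14.5 * 0.73 = 10.59

10.59


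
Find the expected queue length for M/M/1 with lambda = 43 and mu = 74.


rho = 43/74; Lq = rho^2/(1-rho) = 0.81

0.81


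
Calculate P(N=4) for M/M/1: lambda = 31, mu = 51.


rho = 31/51; P(n) = (1-rho)*rho^n = (1-31/51)*(31/51)^4 = 0.0535

0.0535


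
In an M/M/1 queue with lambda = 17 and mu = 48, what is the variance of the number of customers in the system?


rho = 17/48; Var(N) = rho/(1-rho)^2 = 0.85

0.85


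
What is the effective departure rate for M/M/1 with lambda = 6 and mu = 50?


For a stable queue (lambda < mu), throughput = lambda = 6 per hour

6 per hour


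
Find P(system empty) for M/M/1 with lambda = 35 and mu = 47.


P0 = 1 - rho = 1 - 35/47 = 0.2553

0.2553


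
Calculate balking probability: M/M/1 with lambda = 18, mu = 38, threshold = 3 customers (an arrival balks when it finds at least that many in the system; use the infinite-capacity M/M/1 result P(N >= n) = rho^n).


P(N >= 3) = rho^3 = (18/38)^3 = 0.1063

0.1063


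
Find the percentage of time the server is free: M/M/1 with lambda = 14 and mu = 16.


Idle fraction = (1 - rho) * 100 = (1 - 14/16) * 100 = 12.5%

12.5%


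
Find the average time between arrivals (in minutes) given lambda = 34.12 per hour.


Mean interarrival time = 60/lambda = 60/34.12 = 1.76 minutes

1.76 minutes


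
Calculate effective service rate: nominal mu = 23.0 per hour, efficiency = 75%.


Effective rate = mu * efficiency = 23.0 * 0.75 = 17.25 per hour

17.25 per hour


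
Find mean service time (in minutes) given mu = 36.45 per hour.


Mean service time = 60/mu = 60/36.45 = 1.65 minutes

1.65 minutes


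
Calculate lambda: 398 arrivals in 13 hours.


lambda = total arrivals / time = 398 / 13 = 30.62 per hour

30.62 per hour


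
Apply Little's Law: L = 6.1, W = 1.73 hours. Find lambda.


lambda = L / W = 6.1 / 1.73 = 3.53 per hour

3.53 per hour


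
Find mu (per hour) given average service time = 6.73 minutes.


mu = 60 / avg_service_time = 60 / 6.73 = 8.92 per hour

8.92 per hour


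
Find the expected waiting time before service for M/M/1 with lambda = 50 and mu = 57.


rho = 50/57; Wq = rho/(mu - lambda) = 0.1253 hours

0.1253 hours


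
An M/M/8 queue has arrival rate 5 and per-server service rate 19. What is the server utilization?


rho = lambda/(c*mu) = 5/(8*19) = 0.0329

0.0329


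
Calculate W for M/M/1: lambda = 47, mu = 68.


W = 1/(mu - lambda) = 1/(68 - 47) = 0.0476 hours

0.0476 hours


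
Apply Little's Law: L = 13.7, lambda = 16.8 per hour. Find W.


W = L / lambda = 13.7 / 16.8 = 0.8155 hours

0.8155 hours


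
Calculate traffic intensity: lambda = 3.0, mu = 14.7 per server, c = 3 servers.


rho = lambda / (c * mu) = 3.0 / (3 * 14.7) = 0.068

0.068


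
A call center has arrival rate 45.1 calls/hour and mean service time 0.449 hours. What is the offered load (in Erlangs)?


Offered load a = lambda * E[S] = 45.1 * 0.449 = 20.25 Erlangs

20.25 Erlangs


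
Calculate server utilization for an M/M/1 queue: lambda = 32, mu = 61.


rho = lambda/mu = 32/61 = 0.5246

0.5246


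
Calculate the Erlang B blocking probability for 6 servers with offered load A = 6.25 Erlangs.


B(N,A) = (A^N/N!) / sum(A^k/k!, k=0..N) with N=6, A=6.25 = 0.2822

0.2822


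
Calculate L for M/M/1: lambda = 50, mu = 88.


rho = 50/88; L = rho/(1-rho) = 1.32

1.32


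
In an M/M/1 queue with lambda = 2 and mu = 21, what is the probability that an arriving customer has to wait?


P(wait) = rho = lambda/mu = 2/21 = 0.0952

0.0952


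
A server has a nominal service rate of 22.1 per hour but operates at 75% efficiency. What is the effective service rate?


Effective rate = mu * efficiency = 22.1 * 0.75 = 16.58 per hour

16.58 per hour


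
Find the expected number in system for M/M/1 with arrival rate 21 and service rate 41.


rho = 21/41; L = rho/(1-rho) = 1.05

1.05


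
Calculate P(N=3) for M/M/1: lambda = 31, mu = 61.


rho = 31/61; P(n) = (1-rho)*rho^n = (1-31/61)*(31/61)^3 = 0.0645

0.0645


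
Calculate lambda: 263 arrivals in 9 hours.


lambda = total arrivals / time = 263 / 9 = 29.22 per hour

29.22 per hour


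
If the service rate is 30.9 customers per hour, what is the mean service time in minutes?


Mean service time = 60/mu = 60/30.9 = 1.94 minutes

1.94 minutes


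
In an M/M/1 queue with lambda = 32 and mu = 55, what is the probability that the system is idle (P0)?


P0 = 1 - rho = 1 - 32/55 = 0.4182

0.4182


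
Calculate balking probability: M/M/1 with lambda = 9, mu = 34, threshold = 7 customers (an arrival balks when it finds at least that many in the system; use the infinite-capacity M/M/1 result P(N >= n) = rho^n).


P(N >= 7) = rho^7 = (9/34)^7 = 0.0001

0.0001


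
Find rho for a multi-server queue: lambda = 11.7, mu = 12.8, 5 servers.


rho = lambda / (c * mu) = 11.7 / (5 * 12.8) = 0.1828

0.1828


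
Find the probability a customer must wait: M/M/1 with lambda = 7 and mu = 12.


P(wait) = rho = lambda/mu = 7/12 = 0.5833

0.5833


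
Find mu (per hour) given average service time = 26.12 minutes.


mu = 60 / avg_service_time = 60 / 26.12 = 2.3 per hour

2.3 per hour


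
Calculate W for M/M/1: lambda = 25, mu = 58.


W = 1/(mu - lambda) = 1/(58 - 25) = 0.0303 hours

0.0303 hours


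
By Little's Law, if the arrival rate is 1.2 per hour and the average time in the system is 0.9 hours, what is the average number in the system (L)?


L = lambda * W = 1.2 * 0.9 = 1.08

1.08


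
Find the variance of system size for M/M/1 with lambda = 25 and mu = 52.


rho = 25/52; Var(N) = rho/(1-rho)^2 = 1.78

1.78


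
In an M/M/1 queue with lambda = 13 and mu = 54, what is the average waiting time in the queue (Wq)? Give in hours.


rho = 13/54; Wq = rho/(mu - lambda) = 0.0059 hours

0.0059 hours


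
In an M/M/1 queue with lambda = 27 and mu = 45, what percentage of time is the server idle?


Idle fraction = (1 - rho) * 100 = (1 - 27/45) * 100 = 40.0%

40.0%


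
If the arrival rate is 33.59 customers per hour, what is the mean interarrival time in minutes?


Mean interarrival time = 60/lambda = 60/33.59 = 1.79 minutes

1.79 minutes


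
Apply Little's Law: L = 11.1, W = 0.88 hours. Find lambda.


lambda = L / W = 11.1 / 0.88 = 12.61 per hour

12.61 per hour


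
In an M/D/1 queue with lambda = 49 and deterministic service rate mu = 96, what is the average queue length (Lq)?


M/D/1: Lq = rho^2 / (2*(1-rho)) where rho = 49/96; Lq = 0.27

0.27


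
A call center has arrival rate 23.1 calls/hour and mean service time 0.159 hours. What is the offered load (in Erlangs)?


Offered load a = lambda * E[S] = 23.1 * 0.159 = 3.67 Erlangs

3.67 Erlangs


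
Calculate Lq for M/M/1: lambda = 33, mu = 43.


rho = 33/43; Lq = rho^2/(1-rho) = 2.53

2.53


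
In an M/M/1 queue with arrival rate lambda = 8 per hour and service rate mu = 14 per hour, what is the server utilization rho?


rho = lambda/mu = 8/14 = 0.5714

0.5714


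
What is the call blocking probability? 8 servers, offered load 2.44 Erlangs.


B(N,A) = (A^N/N!) / sum(A^k/k!, k=0..N) with N=8, A=2.44 = 0.0027

0.0027


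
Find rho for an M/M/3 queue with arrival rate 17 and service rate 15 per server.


rho = lambda/(c*mu) = 17/(3*15) = 0.3778

0.3778


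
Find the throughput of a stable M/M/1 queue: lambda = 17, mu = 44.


For a stable queue (lambda < mu), throughput = lambda = 17 per hour

17 per hour


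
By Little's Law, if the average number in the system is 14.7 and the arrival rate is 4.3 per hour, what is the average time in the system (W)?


W = L / lambda = 14.7 / 4.3 = 3.4186 hours

3.4186 hours


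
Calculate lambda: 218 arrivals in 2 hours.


lambda = total arrivals / time = 218 / 2 = 109.0 per hour

109.0 per hour


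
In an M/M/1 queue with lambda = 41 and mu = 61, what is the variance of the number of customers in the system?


rho = 41/61; Var(N) = rho/(1-rho)^2 = 6.25

6.25


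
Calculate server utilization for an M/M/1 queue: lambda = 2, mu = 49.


rho = lambda/mu = 2/49 = 0.0408

0.0408


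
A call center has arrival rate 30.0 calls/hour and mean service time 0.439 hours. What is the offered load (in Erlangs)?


Offered load a = lambda * E[S] = 30.0 * 0.439 = 13.17 Erlangs

13.17 Erlangs


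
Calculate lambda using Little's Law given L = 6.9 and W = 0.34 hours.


lambda = L / W = 6.9 / 0.34 = 20.29 per hour

20.29 per hour


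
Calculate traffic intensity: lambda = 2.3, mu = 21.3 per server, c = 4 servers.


rho = lambda / (c * mu) = 2.3 / (4 * 21.3) = 0.027

0.027


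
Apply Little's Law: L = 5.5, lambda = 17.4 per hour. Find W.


W = L / lambda = 5.5 / 17.4 = 0.3161 hours

0.3161 hours


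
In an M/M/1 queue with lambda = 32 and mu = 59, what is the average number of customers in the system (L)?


rho = 32/59; L = rho/(1-rho) = 1.19

1.19


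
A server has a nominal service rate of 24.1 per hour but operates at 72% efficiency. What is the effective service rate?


Effective rate = mu * efficiency = 24.1 * 0.72 = 17.35 per hour

17.35 per hour


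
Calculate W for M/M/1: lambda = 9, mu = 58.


W = 1/(mu - lambda) = 1/(58 - 9) = 0.0204 hours

0.0204 hours


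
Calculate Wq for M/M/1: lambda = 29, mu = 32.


rho = 29/32; Wq = rho/(mu - lambda) = 0.3021 hours

0.3021 hours


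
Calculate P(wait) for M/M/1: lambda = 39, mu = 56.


P(wait) = rho = lambda/mu = 39/56 = 0.6964

0.6964


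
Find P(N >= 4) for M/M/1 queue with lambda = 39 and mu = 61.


P(N >= 4) = rho^4 = (39/61)^4 = 0.1671

0.1671


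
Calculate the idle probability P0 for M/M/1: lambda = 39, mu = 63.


P0 = 1 - rho = 1 - 39/63 = 0.381

0.381


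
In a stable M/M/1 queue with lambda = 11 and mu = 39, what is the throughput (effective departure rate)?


For a stable queue (lambda < mu), throughput = lambda = 11 per hour

11 per hour


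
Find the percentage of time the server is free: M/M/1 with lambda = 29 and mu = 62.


Idle fraction = (1 - rho) * 100 = (1 - 29/62) * 100 = 53.2%

53.2%


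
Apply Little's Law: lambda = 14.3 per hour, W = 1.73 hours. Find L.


L = lambda * W = 14.3 * 1.73 = 24.74

24.74


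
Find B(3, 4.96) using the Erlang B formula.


B(N,A) = (A^N/N!) / sum(A^k/k!, k=0..N) with N=3, A=4.96 = 0.5269

0.5269


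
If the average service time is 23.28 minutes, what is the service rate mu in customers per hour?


mu = 60 / avg_service_time = 60 / 23.28 = 2.58 per hour

2.58 per hour


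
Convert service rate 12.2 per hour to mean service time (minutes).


Mean service time = 60/mu = 60/12.2 = 4.92 minutes

4.92 minutes


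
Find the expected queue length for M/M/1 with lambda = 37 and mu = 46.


rho = 37/46; Lq = rho^2/(1-rho) = 3.31

3.31


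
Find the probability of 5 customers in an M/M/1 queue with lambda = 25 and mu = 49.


rho = 25/49; P(n) = (1-rho)*rho^n = (1-25/49)*(25/49)^5 = 0.0169

0.0169


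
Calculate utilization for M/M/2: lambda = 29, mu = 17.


rho = lambda/(c*mu) = 29/(2*17) = 0.8529

0.8529


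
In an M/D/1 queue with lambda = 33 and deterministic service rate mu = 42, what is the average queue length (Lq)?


M/D/1: Lq = rho^2 / (2*(1-rho)) where rho = 33/42; Lq = 1.44

1.44


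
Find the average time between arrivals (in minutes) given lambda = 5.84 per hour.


Mean interarrival time = 60/lambda = 60/5.84 = 10.27 minutes

10.27 minutes


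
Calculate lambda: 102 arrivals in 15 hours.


lambda = total arrivals / time = 102 / 15 = 6.8 per hour

6.8 per hour


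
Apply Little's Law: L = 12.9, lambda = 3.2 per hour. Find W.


W = L / lambda = 12.9 / 3.2 = 4.0313 hours

4.0313 hours


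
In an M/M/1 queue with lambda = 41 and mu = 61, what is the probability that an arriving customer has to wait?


P(wait) = rho = lambda/mu = 41/61 = 0.6721

0.6721


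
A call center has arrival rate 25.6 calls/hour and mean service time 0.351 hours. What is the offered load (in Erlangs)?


Offered load a = lambda * E[S] = 25.6 * 0.351 = 8.99 Erlangs

8.99 Erlangs


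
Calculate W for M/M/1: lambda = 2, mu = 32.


W = 1/(mu - lambda) = 1/(32 - 2) = 0.0333 hours

0.0333 hours


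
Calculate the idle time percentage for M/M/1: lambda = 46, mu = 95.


Idle fraction = (1 - rho) * 100 = (1 - 46/95) * 100 = 51.6%

51.6%


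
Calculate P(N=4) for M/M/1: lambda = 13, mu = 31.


rho = 13/31; P(n) = (1-rho)*rho^n = (1-13/31)*(13/31)^4 = 0.018

0.018


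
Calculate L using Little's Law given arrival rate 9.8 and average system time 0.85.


L = lambda * W = 9.8 * 0.85 = 8.33

8.33


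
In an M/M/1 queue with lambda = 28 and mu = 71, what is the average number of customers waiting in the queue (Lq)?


rho = 28/71; Lq = rho^2/(1-rho) = 0.26

0.26


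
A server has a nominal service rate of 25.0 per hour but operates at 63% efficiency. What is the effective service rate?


Effective rate = mu * efficiency = 25.0 * 0.63 = 15.75 per hour

15.75 per hour


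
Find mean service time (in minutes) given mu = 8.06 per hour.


Mean service time = 60/mu = 60/8.06 = 7.44 minutes

7.44 minutes


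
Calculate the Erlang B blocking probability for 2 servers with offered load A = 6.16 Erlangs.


B(N,A) = (A^N/N!) / sum(A^k/k!, k=0..N) with N=2, A=6.16 = 0.726

0.726


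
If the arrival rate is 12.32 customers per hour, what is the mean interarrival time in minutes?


Mean interarrival time = 60/lambda = 60/12.32 = 4.87 minutes

4.87 minutes


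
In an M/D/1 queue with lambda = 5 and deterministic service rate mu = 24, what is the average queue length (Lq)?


M/D/1: Lq = rho^2 / (2*(1-rho)) where rho = 5/24; Lq = 0.03

0.03


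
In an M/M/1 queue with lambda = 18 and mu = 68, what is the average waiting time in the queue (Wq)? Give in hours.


rho = 18/68; Wq = rho/(mu - lambda) = 0.0053 hours

0.0053 hours


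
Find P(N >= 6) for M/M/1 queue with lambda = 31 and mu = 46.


P(N >= 6) = rho^6 = (31/46)^6 = 0.0937

0.0937


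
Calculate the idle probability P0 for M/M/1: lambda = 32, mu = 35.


P0 = 1 - rho = 1 - 32/35 = 0.0857

0.0857


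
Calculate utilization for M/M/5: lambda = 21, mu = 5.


rho = lambda/(c*mu) = 21/(5*5) = 0.84

0.84


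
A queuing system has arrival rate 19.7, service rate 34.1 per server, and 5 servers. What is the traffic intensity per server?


rho = lambda / (c * mu) = 19.7 / (5 * 34.1) = 0.1155

0.1155


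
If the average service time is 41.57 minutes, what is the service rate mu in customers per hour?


mu = 60 / avg_service_time = 60 / 41.57 = 1.44 per hour

1.44 per hour


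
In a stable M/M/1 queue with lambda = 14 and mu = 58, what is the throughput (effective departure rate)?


For a stable queue (lambda < mu), throughput = lambda = 14 per hour

14 per hour


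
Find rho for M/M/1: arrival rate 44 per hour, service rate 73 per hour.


rho = lambda/mu = 44/73 = 0.6027

0.6027


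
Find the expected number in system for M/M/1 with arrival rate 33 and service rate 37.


rho = 33/37; L = rho/(1-rho) = 8.25

8.25


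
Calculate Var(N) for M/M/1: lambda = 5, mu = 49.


rho = 5/49; Var(N) = rho/(1-rho)^2 = 0.13

0.13


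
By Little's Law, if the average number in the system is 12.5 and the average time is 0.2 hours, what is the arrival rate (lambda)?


lambda = L / W = 12.5 / 0.2 = 62.5 per hour

62.5 per hour


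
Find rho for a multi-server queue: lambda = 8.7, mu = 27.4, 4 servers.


rho = lambda / (c * mu) = 8.7 / (4 * 27.4) = 0.0794

0.0794


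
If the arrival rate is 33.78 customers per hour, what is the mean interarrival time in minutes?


Mean interarrival time = 60/lambda = 60/33.78 = 1.78 minutes

1.78 minutes


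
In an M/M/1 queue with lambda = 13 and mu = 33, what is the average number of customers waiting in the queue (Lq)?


rho = 13/33; Lq = rho^2/(1-rho) = 0.26

0.26


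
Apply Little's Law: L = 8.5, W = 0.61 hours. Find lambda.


lambda = L / W = 8.5 / 0.61 = 13.93 per hour

13.93 per hour


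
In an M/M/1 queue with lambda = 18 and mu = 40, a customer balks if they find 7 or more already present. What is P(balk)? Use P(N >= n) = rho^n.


P(N >= 7) = rho^7 = (18/40)^7 = 0.0037

0.0037


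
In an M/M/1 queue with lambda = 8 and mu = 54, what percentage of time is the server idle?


Idle fraction = (1 - rho) * 100 = (1 - 8/54) * 100 = 85.2%

85.2%


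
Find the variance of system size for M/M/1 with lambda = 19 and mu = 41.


rho = 19/41; Var(N) = rho/(1-rho)^2 = 1.61

1.61


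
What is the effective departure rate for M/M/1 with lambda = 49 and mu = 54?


For a stable queue (lambda < mu), throughput = lambda = 49 per hour

49 per hour


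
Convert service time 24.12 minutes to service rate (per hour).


mu = 60 / avg_service_time = 60 / 24.12 = 2.49 per hour

2.49 per hour


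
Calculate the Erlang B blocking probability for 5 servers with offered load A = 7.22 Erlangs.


B(N,A) = (A^N/N!) / sum(A^k/k!, k=0..N) with N=5, A=7.22 = 0.4375

0.4375


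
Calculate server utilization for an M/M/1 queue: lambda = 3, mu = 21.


rho = lambda/mu = 3/21 = 0.1429

0.1429


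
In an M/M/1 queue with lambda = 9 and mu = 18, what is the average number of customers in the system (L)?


rho = 9/18; L = rho/(1-rho) = 1.0

1.0


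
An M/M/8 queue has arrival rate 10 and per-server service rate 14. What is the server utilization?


rho = lambda/(c*mu) = 10/(8*14) = 0.0893

0.0893


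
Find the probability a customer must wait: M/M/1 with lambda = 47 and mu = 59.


P(wait) = rho = lambda/mu = 47/59 = 0.7966

0.7966


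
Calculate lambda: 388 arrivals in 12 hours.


lambda = total arrivals / time = 388 / 12 = 32.33 per hour

32.33 per hour


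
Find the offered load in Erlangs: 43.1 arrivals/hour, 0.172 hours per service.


Offered load a = lambda * E[S] = 43.1 * 0.172 = 7.41 Erlangs

7.41 Erlangs


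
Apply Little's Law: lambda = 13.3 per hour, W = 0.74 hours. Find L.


L = lambda * W = 13.3 * 0.74 = 9.84

9.84


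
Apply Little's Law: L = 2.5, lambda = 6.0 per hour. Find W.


W = L / lambda = 2.5 / 6.0 = 0.4167 hours

0.4167 hours


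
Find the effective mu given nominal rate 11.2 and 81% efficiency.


Effective rate = mu * efficiency = 11.2 * 0.81 = 9.07 per hour

9.07 per hour


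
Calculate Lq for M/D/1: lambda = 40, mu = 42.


M/D/1: Lq = rho^2 / (2*(1-rho)) where rho = 40/42; Lq = 9.52

9.52


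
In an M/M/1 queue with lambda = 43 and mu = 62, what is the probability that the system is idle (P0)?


P0 = 1 - rho = 1 - 43/62 = 0.3065

0.3065


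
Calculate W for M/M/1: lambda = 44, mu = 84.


W = 1/(mu - lambda) = 1/(84 - 44) = 0.025 hours

0.025 hours


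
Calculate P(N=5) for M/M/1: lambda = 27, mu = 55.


rho = 27/55; P(n) = (1-rho)*rho^n = (1-27/55)*(27/55)^5 = 0.0145

0.0145


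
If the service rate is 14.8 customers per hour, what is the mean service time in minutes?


Mean service time = 60/mu = 60/14.8 = 4.05 minutes

4.05 minutes


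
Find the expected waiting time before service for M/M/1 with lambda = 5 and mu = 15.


rho = 5/15; Wq = rho/(mu - lambda) = 0.0333 hours

0.0333 hours


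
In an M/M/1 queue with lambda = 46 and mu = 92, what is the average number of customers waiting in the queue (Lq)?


rho = 46/92; Lq = rho^2/(1-rho) = 0.5

0.5


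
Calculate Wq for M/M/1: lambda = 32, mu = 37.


rho = 32/37; Wq = rho/(mu - lambda) = 0.173 hours

0.173 hours


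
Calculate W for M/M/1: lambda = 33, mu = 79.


W = 1/(mu - lambda) = 1/(79 - 33) = 0.0217 hours

0.0217 hours


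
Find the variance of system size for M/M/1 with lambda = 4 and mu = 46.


rho = 4/46; Var(N) = rho/(1-rho)^2 = 0.1

0.1


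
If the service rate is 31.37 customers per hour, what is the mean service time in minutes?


Mean service time = 60/mu = 60/31.37 = 1.91 minutes

1.91 minutes


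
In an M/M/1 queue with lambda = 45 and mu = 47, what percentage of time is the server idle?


Idle fraction = (1 - rho) * 100 = (1 - 45/47) * 100 = 4.3%

4.3%


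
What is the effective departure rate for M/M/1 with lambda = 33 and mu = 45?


For a stable queue (lambda < mu), throughput = lambda = 33 per hour

33 per hour


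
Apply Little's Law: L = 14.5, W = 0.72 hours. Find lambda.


lambda = L / W = 14.5 / 0.72 = 20.14 per hour

20.14 per hour


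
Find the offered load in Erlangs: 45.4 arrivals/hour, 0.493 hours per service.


Offered load a = lambda * E[S] = 45.4 * 0.493 = 22.38 Erlangs

22.38 Erlangs


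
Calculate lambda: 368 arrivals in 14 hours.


lambda = total arrivals / time = 368 / 14 = 26.29 per hour

26.29 per hour


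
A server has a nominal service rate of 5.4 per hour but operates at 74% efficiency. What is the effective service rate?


Effective rate = mu * efficiency = 5.4 * 0.74 = 4.0 per hour

4.0 per hour


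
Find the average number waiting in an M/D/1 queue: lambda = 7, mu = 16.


M/D/1: Lq = rho^2 / (2*(1-rho)) where rho = 7/16; Lq = 0.17

0.17


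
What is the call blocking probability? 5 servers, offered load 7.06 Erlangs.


B(N,A) = (A^N/N!) / sum(A^k/k!, k=0..N) with N=5, A=7.06 = 0.4282

0.4282


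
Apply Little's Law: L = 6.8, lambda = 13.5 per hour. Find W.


W = L / lambda = 6.8 / 13.5 = 0.5037 hours

0.5037 hours


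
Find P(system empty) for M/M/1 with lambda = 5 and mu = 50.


P0 = 1 - rho = 1 - 5/50 = 0.9

0.9


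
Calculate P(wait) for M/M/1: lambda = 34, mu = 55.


P(wait) = rho = lambda/mu = 34/55 = 0.6182

0.6182


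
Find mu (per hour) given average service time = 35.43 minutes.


mu = 60 / avg_service_time = 60 / 35.43 = 1.69 per hour

1.69 per hour


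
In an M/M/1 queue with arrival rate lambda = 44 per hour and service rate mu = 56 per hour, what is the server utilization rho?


rho = lambda/mu = 44/56 = 0.7857

0.7857


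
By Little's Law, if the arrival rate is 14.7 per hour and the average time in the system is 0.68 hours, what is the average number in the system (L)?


L = lambda * W = 14.7 * 0.68 = 10.0

10.0


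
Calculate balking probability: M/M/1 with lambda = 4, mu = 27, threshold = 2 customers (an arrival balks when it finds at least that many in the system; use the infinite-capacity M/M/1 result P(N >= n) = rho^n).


P(N >= 2) = rho^2 = (4/27)^2 = 0.0219

0.0219


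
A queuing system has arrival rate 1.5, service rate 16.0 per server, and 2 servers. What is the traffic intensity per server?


rho = lambda / (c * mu) = 1.5 / (2 * 16.0) = 0.0469

0.0469


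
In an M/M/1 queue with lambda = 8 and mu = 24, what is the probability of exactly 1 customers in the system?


rho = 8/24; P(n) = (1-rho)*rho^n = (1-8/24)*(8/24)^1 = 0.2222

0.2222


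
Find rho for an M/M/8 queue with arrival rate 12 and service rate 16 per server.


rho = lambda/(c*mu) = 12/(8*16) = 0.0938

0.0938


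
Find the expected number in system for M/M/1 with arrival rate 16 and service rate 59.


rho = 16/59; L = rho/(1-rho) = 0.37

0.37


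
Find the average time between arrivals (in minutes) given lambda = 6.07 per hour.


Mean interarrival time = 60/lambda = 60/6.07 = 9.88 minutes

9.88 minutes


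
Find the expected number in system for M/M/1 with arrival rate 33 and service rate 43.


rho = 33/43; L = rho/(1-rho) = 3.3

3.3


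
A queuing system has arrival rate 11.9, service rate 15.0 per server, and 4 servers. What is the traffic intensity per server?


rho = lambda / (c * mu) = 11.9 / (4 * 15.0) = 0.1983

0.1983


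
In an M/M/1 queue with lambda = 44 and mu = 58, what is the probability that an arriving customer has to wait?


P(wait) = rho = lambda/mu = 44/58 = 0.7586

0.7586


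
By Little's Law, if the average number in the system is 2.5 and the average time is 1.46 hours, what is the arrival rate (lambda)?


lambda = L / W = 2.5 / 1.46 = 1.71 per hour

1.71 per hour


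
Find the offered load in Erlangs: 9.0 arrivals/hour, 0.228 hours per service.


Offered load a = lambda * E[S] = 9.0 * 0.228 = 2.05 Erlangs

2.05 Erlangs


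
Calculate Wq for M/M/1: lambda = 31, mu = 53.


rho = 31/53; Wq = rho/(mu - lambda) = 0.0266 hours

0.0266 hours


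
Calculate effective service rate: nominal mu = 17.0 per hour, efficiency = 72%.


Effective rate = mu * efficiency = 17.0 * 0.72 = 12.24 per hour

12.24 per hour


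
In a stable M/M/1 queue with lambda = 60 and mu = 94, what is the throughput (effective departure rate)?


For a stable queue (lambda < mu), throughput = lambda = 60 per hour

60 per hour


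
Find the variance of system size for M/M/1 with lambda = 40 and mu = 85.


rho = 40/85; Var(N) = rho/(1-rho)^2 = 1.68

1.68


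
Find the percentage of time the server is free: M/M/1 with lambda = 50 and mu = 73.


Idle fraction = (1 - rho) * 100 = (1 - 50/73) * 100 = 31.5%

31.5%


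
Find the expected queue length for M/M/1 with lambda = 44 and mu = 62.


rho = 44/62; Lq = rho^2/(1-rho) = 1.73

1.73


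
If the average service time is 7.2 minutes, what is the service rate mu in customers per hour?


mu = 60 / avg_service_time = 60 / 7.2 = 8.33 per hour

8.33 per hour


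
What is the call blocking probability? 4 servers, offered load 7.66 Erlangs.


B(N,A) = (A^N/N!) / sum(A^k/k!, k=0..N) with N=4, A=7.66 = 0.5596

0.5596


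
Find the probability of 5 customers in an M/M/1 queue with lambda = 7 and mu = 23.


rho = 7/23; P(n) = (1-rho)*rho^n = (1-7/23)*(7/23)^5 = 0.0018

0.0018


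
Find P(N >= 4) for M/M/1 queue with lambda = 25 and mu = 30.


P(N >= 4) = rho^4 = (25/30)^4 = 0.4823

0.4823


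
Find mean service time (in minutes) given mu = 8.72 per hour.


Mean service time = 60/mu = 60/8.72 = 6.88 minutes

6.88 minutes


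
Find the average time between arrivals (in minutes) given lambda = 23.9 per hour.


Mean interarrival time = 60/lambda = 60/23.9 = 2.51 minutes

2.51 minutes


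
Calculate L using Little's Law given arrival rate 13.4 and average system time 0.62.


L = lambda * W = 13.4 * 0.62 = 8.31

8.31


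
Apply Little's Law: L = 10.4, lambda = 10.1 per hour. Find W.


W = L / lambda = 10.4 / 10.1 = 1.0297 hours

1.0297 hours


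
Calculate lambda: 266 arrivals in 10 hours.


lambda = total arrivals / time = 266 / 10 = 26.6 per hour

26.6 per hour


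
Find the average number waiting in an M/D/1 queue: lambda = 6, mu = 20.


M/D/1: Lq = rho^2 / (2*(1-rho)) where rho = 6/20; Lq = 0.06

0.06


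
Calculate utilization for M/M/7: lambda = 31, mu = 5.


rho = lambda/(c*mu) = 31/(7*5) = 0.8857

0.8857


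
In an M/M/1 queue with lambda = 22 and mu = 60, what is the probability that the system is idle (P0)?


P0 = 1 - rho = 1 - 22/60 = 0.6333

0.6333


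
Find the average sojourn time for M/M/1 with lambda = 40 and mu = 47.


W = 1/(mu - lambda) = 1/(47 - 40) = 0.1429 hours

0.1429 hours


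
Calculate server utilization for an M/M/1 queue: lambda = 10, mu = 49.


rho = lambda/mu = 10/49 = 0.2041

0.2041


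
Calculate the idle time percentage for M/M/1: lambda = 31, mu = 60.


Idle fraction = (1 - rho) * 100 = (1 - 31/60) * 100 = 48.3%

48.3%


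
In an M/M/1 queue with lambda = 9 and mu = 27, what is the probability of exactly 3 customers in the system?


rho = 9/27; P(n) = (1-rho)*rho^n = (1-9/27)*(9/27)^3 = 0.0247

0.0247


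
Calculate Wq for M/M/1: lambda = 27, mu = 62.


rho = 27/62; Wq = rho/(mu - lambda) = 0.0124 hours

0.0124 hours


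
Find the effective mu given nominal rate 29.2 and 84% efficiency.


Effective rate = mu * efficiency = 29.2 * 0.84 = 24.53 per hour

24.53 per hour


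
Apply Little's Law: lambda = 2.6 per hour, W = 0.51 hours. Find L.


L = lambda * W = 2.6 * 0.51 = 1.33

1.33


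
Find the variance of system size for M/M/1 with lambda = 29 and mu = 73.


rho = 29/73; Var(N) = rho/(1-rho)^2 = 1.09

1.09


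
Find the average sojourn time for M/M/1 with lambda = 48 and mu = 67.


W = 1/(mu - lambda) = 1/(67 - 48) = 0.0526 hours

0.0526 hours


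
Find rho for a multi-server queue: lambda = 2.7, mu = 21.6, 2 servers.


rho = lambda / (c * mu) = 2.7 / (2 * 21.6) = 0.0625

0.0625


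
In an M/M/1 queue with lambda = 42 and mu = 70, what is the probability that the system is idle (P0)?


P0 = 1 - rho = 1 - 42/70 = 0.4

0.4


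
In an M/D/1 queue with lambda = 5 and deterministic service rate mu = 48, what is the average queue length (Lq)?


M/D/1: Lq = rho^2 / (2*(1-rho)) where rho = 5/48; Lq = 0.01

0.01
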